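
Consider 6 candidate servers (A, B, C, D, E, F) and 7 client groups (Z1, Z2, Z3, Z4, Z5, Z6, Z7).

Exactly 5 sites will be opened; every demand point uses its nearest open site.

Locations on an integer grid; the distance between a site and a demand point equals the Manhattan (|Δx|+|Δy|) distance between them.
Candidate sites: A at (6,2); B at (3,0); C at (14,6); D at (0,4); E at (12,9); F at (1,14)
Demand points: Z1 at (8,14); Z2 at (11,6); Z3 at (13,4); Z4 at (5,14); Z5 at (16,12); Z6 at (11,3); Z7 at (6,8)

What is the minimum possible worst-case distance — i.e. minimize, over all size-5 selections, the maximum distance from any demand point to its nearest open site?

Open {A, B, C, E, F}.
  Farthest demand point is Z1 at distance 7 (to F); all others are ≤ 7.
With {A, B, D, E, F} the worst case is 7.
With {A, C, D, E, F} the worst case is 7.
No size-5 selection achieves below 7.

7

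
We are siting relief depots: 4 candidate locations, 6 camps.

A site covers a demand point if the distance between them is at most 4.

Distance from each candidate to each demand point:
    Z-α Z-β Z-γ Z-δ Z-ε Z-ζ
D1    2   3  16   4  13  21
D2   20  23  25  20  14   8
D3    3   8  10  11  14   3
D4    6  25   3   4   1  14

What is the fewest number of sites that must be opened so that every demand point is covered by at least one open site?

Coverage sets (demand points within 4 of each site):
  D1: {Z-α, Z-β, Z-δ}
  D2: {}
  D3: {Z-α, Z-ζ}
  D4: {Z-γ, Z-δ, Z-ε}
No 2 sites suffice: every size-2 union leaves at least one demand point uncovered.
But {D1, D3, D4} covers everything, so the minimum is 3.

3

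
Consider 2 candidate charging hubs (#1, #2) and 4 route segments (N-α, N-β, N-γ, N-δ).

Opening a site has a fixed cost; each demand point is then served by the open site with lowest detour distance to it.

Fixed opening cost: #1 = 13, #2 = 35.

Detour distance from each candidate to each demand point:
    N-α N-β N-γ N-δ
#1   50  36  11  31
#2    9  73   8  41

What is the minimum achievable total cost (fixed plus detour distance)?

Open {#1, #2}: assign each demand point to its cheapest open site.
  N-α→#2 9, N-β→#1 36, N-γ→#2 8, N-δ→#1 31
  detour distance 84, fixed 48 → total 132.
Compare {#1}: detour distance 128 + fixed 13 = 141.
Compare {#2}: detour distance 131 + fixed 35 = 166.

132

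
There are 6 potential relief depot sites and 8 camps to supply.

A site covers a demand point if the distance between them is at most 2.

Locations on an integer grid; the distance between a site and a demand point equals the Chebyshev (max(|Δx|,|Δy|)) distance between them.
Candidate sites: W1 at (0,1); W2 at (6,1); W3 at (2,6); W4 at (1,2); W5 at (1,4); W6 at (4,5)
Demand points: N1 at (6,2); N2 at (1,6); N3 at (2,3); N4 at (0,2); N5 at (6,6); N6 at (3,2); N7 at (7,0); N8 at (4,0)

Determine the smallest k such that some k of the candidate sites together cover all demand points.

3

Coverage sets (demand points within 2 of each site):
  W1: {N3, N4}
  W2: {N1, N7, N8}
  W3: {N2}
  W4: {N3, N4, N6}
  W5: {N2, N3, N4, N6}
  W6: {N3, N5}
No 2 sites suffice: every size-2 union leaves at least one demand point uncovered.
But {W2, W5, W6} covers everything, so the minimum is 3.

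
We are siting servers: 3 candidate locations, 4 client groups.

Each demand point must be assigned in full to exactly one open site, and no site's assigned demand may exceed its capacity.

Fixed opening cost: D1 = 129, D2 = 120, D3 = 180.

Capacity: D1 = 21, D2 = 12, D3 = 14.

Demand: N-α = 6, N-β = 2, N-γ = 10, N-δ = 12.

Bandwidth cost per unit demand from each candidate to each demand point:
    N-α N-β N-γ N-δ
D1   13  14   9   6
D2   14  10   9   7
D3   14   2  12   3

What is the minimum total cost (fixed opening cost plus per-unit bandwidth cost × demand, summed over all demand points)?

509

Open {D1, D2}; cheapest assignment that respects the capacities:
  D1 (cap 21, load 18): N-α, N-δ — cost 6×13 + 12×6 = 150
  D2 (cap 12, load 12): N-β, N-γ — cost 2×10 + 10×9 = 110
  Shipping 260, fixed 249 → total 509.
  Any other capacity-feasible assignment to {D1, D2} ships for at least 260.
Compare {D1, D3}: its best feasible assignment gives total 517.
Compare {D1, D2, D3}: its best feasible assignment gives total 637.
Every other set of open sites that can feasibly serve all demand totals ≥ 517 even under its best assignment. Minimum: 509.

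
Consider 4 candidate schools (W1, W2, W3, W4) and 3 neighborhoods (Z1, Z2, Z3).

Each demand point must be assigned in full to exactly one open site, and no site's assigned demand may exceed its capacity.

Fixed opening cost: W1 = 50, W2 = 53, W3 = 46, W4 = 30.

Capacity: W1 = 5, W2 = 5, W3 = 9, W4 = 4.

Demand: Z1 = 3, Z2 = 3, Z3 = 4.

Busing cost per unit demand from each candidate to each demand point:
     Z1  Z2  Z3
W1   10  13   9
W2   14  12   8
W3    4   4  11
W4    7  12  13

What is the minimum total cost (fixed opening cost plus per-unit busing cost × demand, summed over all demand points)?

152

Open {W3, W4}; cheapest assignment that respects the capacities:
  W3 (cap 9, load 6): Z1, Z2 — cost 3×4 + 3×4 = 24
  W4 (cap 4, load 4): Z3 — cost 4×13 = 52
  Shipping 76, fixed 76 → total 152.
  Any other capacity-feasible assignment to {W3, W4} ships for at least 76.
Compare {W2, W3}: its best feasible assignment gives total 155.
Compare {W1, W3}: its best feasible assignment gives total 156.
Every other set of open sites that can feasibly serve all demand totals ≥ 155 even under its best assignment. Minimum: 152.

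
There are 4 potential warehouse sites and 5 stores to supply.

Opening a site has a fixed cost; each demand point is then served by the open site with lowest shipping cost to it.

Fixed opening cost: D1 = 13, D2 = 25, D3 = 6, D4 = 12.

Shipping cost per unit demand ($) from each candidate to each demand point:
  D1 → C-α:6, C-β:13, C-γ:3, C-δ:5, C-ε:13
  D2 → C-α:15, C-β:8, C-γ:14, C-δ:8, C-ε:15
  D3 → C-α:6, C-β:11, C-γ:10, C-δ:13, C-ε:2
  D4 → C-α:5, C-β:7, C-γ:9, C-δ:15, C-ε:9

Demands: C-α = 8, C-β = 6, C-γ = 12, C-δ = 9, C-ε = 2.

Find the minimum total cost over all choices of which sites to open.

198

Open {D1, D3, D4}: assign each demand point to its cheapest open site.
  C-α→D4 8×5=40, C-β→D4 6×7=42, C-γ→D1 12×3=36, C-δ→D1 9×5=45, C-ε→D3 2×2=4
  shipping cost 167, fixed 31 → total 198.
Compare {D1, D4}: shipping cost 181 + fixed 25 = 206.
Compare {D1, D3}: shipping cost 199 + fixed 19 = 218.
Compare {D1, D2, D3, D4}: shipping cost 167 + fixed 56 = 223.
All other subsets cost ≥ 206. Minimum total cost: 198.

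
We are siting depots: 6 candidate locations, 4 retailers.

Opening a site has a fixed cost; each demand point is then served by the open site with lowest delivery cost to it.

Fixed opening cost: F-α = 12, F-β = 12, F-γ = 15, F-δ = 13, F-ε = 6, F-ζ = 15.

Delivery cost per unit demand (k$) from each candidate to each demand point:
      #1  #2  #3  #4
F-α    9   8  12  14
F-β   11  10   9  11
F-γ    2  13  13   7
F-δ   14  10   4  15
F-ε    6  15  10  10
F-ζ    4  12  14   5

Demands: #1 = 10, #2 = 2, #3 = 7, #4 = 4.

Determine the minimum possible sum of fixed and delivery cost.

124

Open {F-γ, F-δ}: assign each demand point to its cheapest open site.
  #1→F-γ 10×2=20, #2→F-δ 2×10=20, #3→F-δ 7×4=28, #4→F-γ 4×7=28
  delivery cost 96, fixed 28 → total 124.
Compare {F-γ, F-δ, F-ε}: delivery cost 96 + fixed 34 = 130.
Compare {F-γ, F-δ, F-ζ}: delivery cost 88 + fixed 43 = 131.
Compare {F-α, F-γ, F-δ}: delivery cost 92 + fixed 40 = 132.
All other subsets cost ≥ 130. Minimum total cost: 124.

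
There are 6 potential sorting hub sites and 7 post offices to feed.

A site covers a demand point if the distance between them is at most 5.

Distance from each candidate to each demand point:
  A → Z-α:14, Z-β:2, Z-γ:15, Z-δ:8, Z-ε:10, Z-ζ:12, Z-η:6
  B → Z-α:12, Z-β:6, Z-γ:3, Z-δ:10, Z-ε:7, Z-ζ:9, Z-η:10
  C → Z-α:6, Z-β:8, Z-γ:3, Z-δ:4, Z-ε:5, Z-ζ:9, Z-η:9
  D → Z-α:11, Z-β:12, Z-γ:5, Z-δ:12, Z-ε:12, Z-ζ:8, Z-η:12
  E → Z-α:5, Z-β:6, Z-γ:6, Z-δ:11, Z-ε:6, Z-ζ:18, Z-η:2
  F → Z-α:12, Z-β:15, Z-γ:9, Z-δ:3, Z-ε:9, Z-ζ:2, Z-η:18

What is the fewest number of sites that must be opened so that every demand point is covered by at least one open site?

4

Coverage sets (demand points within 5 of each site):
  A: {Z-β}
  B: {Z-γ}
  C: {Z-γ, Z-δ, Z-ε}
  D: {Z-γ}
  E: {Z-α, Z-η}
  F: {Z-δ, Z-ζ}
No 3 sites suffice: every size-3 union leaves at least one demand point uncovered.
But {A, C, E, F} covers everything, so the minimum is 4.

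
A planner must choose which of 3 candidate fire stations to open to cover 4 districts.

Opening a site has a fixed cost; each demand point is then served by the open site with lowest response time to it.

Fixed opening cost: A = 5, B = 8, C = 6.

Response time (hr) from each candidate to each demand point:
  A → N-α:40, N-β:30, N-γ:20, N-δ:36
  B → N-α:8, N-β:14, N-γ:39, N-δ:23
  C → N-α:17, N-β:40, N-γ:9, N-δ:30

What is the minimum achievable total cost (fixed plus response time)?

68

Open {B, C}: assign each demand point to its cheapest open site.
  N-α→B 8, N-β→B 14, N-γ→C 9, N-δ→B 23
  response time 54, fixed 14 → total 68.
Compare {A, B, C}: response time 54 + fixed 19 = 73.
Compare {A, B}: response time 65 + fixed 13 = 78.
Compare {B}: response time 84 + fixed 8 = 92.
All other subsets cost ≥ 73. Minimum total cost: 68.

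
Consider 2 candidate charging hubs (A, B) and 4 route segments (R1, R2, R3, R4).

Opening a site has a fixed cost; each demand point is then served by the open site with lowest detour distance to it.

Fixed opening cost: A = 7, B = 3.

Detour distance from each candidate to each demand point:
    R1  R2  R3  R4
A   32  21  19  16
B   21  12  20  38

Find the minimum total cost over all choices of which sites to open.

Open {A, B}: assign each demand point to its cheapest open site.
  R1→B 21, R2→B 12, R3→A 19, R4→A 16
  detour distance 68, fixed 10 → total 78.
Compare {B}: detour distance 91 + fixed 3 = 94.
Compare {A}: detour distance 88 + fixed 7 = 95.

78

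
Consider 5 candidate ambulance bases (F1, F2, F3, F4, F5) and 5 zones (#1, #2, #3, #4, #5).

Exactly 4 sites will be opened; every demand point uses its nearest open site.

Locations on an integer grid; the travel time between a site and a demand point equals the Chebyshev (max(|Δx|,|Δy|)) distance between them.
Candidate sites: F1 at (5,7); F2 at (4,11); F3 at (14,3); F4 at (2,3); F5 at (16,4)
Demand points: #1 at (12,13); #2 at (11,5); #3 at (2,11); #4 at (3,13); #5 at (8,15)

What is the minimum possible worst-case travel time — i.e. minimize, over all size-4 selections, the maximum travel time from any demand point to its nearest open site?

Open {F1, F2, F3, F4}.
  Farthest demand point is #1 at travel time 7 (to F1); all others are ≤ 7.
With {F1, F2, F3, F5} the worst case is 7.
With {F1, F2, F4, F5} the worst case is 7.
No size-4 selection achieves below 7.

7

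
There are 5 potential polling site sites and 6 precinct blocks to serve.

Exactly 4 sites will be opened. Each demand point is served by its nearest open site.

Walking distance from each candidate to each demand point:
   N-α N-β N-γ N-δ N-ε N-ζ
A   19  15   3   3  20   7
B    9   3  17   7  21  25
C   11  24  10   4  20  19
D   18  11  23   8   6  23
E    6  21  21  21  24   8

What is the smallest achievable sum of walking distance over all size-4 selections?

Open {A, B, D, E}.
  N-α→E 6, N-β→B 3, N-γ→A 3, N-δ→A 3, N-ε→D 6, N-ζ→A 7  ⇒ total 28.
Compare {A, B, C, D}: total 31.
Compare {A, C, D, E}: total 36.
No size-4 selection does better; minimum is 28.

28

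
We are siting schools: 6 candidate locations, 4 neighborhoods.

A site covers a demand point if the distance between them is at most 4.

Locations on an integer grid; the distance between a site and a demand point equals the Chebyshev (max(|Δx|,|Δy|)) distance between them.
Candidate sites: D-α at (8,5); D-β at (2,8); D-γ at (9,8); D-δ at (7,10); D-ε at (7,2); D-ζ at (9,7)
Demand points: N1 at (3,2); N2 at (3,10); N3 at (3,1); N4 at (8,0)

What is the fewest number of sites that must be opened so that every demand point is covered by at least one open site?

2

Coverage sets (demand points within 4 of each site):
  D-α: {}
  D-β: {N2}
  D-γ: {}
  D-δ: {N2}
  D-ε: {N1, N3, N4}
  D-ζ: {}
No single site covers all 4 demand points.
But {D-β, D-ε} covers everything, so the minimum is 2.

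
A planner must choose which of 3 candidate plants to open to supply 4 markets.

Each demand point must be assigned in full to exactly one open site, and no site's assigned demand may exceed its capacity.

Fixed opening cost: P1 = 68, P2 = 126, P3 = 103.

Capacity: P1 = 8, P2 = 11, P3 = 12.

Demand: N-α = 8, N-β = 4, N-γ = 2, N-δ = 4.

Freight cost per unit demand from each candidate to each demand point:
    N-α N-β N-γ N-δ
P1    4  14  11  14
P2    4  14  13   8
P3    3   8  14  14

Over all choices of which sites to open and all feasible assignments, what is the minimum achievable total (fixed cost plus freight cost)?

305

Open {P1, P3}; cheapest assignment that respects the capacities:
  P1 (cap 8, load 6): N-γ, N-δ — cost 2×11 + 4×14 = 78
  P3 (cap 12, load 12): N-α, N-β — cost 8×3 + 4×8 = 56
  Shipping 134, fixed 171 → total 305.
  Any other capacity-feasible assignment to {P1, P3} ships for at least 134.
Compare {P1, P2}: its best feasible assignment gives total 340.
Compare {P2, P3}: its best feasible assignment gives total 343.
Every other set of open sites that can feasibly serve all demand totals ≥ 340 even under its best assignment. Minimum: 305.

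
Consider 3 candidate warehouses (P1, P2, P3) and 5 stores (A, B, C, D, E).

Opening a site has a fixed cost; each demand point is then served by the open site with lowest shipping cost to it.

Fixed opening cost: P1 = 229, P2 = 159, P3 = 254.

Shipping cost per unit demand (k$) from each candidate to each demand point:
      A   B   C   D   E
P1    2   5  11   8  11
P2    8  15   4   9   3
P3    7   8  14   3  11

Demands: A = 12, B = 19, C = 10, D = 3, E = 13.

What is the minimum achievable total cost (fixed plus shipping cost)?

Open {P1, P2}: assign each demand point to its cheapest open site.
  A→P1 12×2=24, B→P1 19×5=95, C→P2 10×4=40, D→P1 3×8=24, E→P2 13×3=39
  shipping cost 222, fixed 388 → total 610.
Compare {P1}: shipping cost 396 + fixed 229 = 625.
Compare {P2}: shipping cost 487 + fixed 159 = 646.
Compare {P2, P3}: shipping cost 324 + fixed 413 = 737.
All other subsets cost ≥ 625. Minimum total cost: 610.

610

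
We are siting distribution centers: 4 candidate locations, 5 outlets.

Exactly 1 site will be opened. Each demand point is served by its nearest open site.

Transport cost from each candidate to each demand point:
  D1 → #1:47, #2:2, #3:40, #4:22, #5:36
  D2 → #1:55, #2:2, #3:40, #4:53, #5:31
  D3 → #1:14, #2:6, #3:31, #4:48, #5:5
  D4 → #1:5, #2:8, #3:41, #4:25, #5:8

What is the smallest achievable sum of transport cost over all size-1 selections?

87

Open {D4}.
  #1→D4 5, #2→D4 8, #3→D4 41, #4→D4 25, #5→D4 8  ⇒ total 87.
Compare {D3}: total 104.
Compare {D1}: total 147.
No size-1 selection does better; minimum is 87.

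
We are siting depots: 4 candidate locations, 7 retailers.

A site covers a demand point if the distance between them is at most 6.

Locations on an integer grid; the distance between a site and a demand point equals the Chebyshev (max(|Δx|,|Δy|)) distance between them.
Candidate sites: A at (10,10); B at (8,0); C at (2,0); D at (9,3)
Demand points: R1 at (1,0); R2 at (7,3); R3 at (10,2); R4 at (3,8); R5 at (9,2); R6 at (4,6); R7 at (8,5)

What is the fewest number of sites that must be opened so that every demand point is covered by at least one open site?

2

Coverage sets (demand points within 6 of each site):
  A: {R6, R7}
  B: {R2, R3, R5, R6, R7}
  C: {R1, R2, R6, R7}
  D: {R2, R3, R4, R5, R6, R7}
No single site covers all 7 demand points.
But {C, D} covers everything, so the minimum is 2.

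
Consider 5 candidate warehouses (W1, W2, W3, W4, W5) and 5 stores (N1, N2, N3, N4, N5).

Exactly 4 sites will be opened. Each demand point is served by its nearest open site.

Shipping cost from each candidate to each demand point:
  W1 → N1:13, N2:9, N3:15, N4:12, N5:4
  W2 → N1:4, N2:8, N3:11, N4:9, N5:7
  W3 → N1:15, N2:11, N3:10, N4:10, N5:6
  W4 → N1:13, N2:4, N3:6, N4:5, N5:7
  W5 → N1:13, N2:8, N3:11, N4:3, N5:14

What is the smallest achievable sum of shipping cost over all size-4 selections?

Open {W1, W2, W4, W5}.
  N1→W2 4, N2→W4 4, N3→W4 6, N4→W5 3, N5→W1 4  ⇒ total 21.
Compare {W1, W2, W3, W4}: total 23.
Compare {W2, W3, W4, W5}: total 23.
No size-4 selection does better; minimum is 21.

21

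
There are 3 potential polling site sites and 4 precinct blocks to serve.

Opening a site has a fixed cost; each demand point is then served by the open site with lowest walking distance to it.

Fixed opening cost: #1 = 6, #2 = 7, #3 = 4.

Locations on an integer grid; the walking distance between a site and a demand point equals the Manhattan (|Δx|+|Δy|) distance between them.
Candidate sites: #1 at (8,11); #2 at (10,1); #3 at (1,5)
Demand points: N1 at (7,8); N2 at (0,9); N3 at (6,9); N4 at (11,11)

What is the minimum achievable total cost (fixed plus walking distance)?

26

Open {#1, #3}: assign each demand point to its cheapest open site.
  N1→#1 4, N2→#3 5, N3→#1 4, N4→#1 3
  walking distance 16, fixed 10 → total 26.
Compare {#1}: walking distance 21 + fixed 6 = 27.
Compare {#1, #2, #3}: walking distance 16 + fixed 17 = 33.
Compare {#1, #2}: walking distance 21 + fixed 13 = 34.
All other subsets cost ≥ 27. Minimum total cost: 26.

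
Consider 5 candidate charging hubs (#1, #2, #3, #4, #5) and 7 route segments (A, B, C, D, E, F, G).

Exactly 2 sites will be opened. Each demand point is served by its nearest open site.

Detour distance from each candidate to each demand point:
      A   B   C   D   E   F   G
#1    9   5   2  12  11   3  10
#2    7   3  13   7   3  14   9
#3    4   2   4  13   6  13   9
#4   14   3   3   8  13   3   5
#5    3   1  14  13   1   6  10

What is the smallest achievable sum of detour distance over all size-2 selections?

Open {#4, #5}.
  A→#5 3, B→#5 1, C→#4 3, D→#4 8, E→#5 1, F→#4 3, G→#4 5  ⇒ total 24.
Compare {#2, #4}: total 31.
Compare {#3, #4}: total 31.
No size-2 selection does better; minimum is 24.

24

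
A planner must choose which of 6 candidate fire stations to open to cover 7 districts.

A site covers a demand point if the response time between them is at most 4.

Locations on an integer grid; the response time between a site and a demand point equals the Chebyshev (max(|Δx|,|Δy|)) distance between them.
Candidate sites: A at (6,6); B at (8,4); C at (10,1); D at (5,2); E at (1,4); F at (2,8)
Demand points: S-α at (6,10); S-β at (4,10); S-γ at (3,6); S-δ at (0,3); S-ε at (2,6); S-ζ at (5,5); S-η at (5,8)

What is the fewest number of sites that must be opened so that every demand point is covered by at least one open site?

2

Coverage sets (demand points within 4 of each site):
  A: {S-α, S-β, S-γ, S-ε, S-ζ, S-η}
  B: {S-ζ, S-η}
  C: {}
  D: {S-γ, S-ε, S-ζ}
  E: {S-γ, S-δ, S-ε, S-ζ, S-η}
  F: {S-α, S-β, S-γ, S-ε, S-ζ, S-η}
No single site covers all 7 demand points.
But {A, E} covers everything, so the minimum is 2.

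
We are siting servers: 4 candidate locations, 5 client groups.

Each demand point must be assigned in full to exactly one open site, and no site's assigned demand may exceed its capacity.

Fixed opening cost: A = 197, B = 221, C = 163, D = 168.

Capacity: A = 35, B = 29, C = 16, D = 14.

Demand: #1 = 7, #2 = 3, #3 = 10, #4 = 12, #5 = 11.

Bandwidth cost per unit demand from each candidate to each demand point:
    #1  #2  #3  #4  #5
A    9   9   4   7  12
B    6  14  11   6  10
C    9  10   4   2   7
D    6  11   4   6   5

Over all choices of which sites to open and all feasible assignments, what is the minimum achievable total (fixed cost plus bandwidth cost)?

634

Open {A, D}; cheapest assignment that respects the capacities:
  A (cap 35, load 32): #1, #2, #3, #4 — cost 7×9 + 3×9 + 10×4 + 12×7 = 214
  D (cap 14, load 11): #5 — cost 11×5 = 55
  Shipping 269, fixed 365 → total 634.
  Any other capacity-feasible assignment to {A, D} ships for at least 269.
Compare {A, C}: its best feasible assignment gives total 646.
Compare {B, C}: its best feasible assignment gives total 700.
Every other set of open sites that can feasibly serve all demand totals ≥ 646 even under its best assignment. Minimum: 634.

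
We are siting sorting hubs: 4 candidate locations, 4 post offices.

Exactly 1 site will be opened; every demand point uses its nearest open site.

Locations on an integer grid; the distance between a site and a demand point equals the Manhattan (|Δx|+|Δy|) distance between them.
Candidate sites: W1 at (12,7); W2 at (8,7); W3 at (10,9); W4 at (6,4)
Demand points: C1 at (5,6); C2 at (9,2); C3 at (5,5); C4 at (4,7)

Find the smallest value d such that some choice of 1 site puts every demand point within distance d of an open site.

5

Open {W4}.
  Farthest demand point is C2 at distance 5 (to W4); all others are ≤ 5.
With {W2} the worst case is 6.
With {W1} the worst case is 9.
No size-1 selection achieves below 5.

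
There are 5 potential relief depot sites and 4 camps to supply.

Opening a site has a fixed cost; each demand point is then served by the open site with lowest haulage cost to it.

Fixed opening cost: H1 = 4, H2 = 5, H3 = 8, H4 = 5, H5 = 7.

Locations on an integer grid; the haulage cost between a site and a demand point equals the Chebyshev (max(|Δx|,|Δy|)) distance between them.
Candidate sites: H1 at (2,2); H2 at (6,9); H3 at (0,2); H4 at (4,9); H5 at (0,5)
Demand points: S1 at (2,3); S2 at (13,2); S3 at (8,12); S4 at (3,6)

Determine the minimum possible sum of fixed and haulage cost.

23

Open {H1, H2}: assign each demand point to its cheapest open site.
  S1→H1 1, S2→H2 7, S3→H2 3, S4→H2 3
  haulage cost 14, fixed 9 → total 23.
Compare {H2}: haulage cost 19 + fixed 5 = 24.
Compare {H1, H4}: haulage cost 17 + fixed 9 = 26.
Compare {H4}: haulage cost 22 + fixed 5 = 27.
All other subsets cost ≥ 24. Minimum total cost: 23.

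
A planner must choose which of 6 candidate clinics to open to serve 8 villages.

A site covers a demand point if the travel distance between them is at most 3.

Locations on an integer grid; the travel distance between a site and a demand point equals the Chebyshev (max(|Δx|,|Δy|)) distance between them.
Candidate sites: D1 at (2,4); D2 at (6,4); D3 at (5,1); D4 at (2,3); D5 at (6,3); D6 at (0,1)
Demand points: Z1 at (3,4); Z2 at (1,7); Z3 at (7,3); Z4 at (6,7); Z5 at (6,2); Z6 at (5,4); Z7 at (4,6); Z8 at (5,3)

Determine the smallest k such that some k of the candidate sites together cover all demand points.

2

Coverage sets (demand points within 3 of each site):
  D1: {Z1, Z2, Z6, Z7, Z8}
  D2: {Z1, Z3, Z4, Z5, Z6, Z7, Z8}
  D3: {Z1, Z3, Z5, Z6, Z8}
  D4: {Z1, Z6, Z7, Z8}
  D5: {Z1, Z3, Z5, Z6, Z7, Z8}
  D6: {Z1}
No single site covers all 8 demand points.
But {D1, D2} covers everything, so the minimum is 2.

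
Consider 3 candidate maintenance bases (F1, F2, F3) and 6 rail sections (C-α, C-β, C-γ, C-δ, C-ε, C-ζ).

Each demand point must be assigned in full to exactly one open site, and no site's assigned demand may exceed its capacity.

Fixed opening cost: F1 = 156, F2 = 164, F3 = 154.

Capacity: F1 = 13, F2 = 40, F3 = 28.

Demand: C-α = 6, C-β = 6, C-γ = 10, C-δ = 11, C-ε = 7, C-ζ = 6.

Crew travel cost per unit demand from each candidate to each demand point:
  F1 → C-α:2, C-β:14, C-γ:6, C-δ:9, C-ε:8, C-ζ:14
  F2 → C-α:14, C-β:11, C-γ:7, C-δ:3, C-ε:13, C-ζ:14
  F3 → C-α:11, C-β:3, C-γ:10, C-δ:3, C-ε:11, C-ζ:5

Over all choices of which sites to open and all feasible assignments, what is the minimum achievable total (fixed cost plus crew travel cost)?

612

Open {F2, F3}; cheapest assignment that respects the capacities:
  F2 (cap 40, load 21): C-γ, C-δ — cost 10×7 + 11×3 = 103
  F3 (cap 28, load 25): C-α, C-β, C-ε, C-ζ — cost 6×11 + 6×3 + 7×11 + 6×5 = 191
  Shipping 294, fixed 318 → total 612.
  Any other capacity-feasible assignment to {F2, F3} ships for at least 294.
Compare {F1, F2}: its best feasible assignment gives total 641.
Compare {F1, F2, F3}: its best feasible assignment gives total 693.
Every other set of open sites that can feasibly serve all demand totals ≥ 641 even under its best assignment. Minimum: 612.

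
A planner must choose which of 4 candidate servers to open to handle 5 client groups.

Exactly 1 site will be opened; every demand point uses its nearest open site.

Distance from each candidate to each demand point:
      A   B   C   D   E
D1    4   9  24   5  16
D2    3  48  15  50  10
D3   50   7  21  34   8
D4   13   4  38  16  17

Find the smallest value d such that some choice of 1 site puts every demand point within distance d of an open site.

Open {D1}.
  Farthest demand point is C at distance 24 (to D1); all others are ≤ 24.
With {D4} the worst case is 38.
With {D2} the worst case is 50.
No size-1 selection achieves below 24.

24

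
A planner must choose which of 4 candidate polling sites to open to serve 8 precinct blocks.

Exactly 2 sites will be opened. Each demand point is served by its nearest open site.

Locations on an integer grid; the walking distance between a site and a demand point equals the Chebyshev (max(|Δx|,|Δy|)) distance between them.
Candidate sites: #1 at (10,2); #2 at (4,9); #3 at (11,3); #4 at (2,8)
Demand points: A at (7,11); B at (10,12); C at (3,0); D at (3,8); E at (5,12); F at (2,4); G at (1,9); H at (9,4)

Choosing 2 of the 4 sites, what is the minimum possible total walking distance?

30

Open {#1, #2}.
  A→#2 3, B→#2 6, C→#1 7, D→#2 1, E→#2 3, F→#2 5, G→#2 3, H→#1 2  ⇒ total 30.
Compare {#2, #3}: total 31.
Compare {#2, #4}: total 31.
No size-2 selection does better; minimum is 30.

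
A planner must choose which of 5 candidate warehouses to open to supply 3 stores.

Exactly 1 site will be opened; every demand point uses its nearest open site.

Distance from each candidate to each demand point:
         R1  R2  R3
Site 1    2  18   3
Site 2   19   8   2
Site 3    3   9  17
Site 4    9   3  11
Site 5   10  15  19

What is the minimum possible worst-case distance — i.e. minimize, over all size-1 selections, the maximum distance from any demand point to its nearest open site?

11

Open {Site 4}.
  Farthest demand point is R3 at distance 11 (to Site 4); all others are ≤ 11.
With {Site 3} the worst case is 17.
With {Site 1} the worst case is 18.
No size-1 selection achieves below 11.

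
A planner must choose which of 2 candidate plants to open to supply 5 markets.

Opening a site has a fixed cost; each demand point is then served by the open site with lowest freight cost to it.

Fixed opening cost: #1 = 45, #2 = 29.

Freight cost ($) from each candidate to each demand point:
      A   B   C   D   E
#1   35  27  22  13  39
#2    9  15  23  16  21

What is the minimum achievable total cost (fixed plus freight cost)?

Open {#2}: assign each demand point to its cheapest open site.
  A→#2 9, B→#2 15, C→#2 23, D→#2 16, E→#2 21
  freight cost 84, fixed 29 → total 113.
Compare {#1, #2}: freight cost 80 + fixed 74 = 154.
Compare {#1}: freight cost 136 + fixed 45 = 181.

113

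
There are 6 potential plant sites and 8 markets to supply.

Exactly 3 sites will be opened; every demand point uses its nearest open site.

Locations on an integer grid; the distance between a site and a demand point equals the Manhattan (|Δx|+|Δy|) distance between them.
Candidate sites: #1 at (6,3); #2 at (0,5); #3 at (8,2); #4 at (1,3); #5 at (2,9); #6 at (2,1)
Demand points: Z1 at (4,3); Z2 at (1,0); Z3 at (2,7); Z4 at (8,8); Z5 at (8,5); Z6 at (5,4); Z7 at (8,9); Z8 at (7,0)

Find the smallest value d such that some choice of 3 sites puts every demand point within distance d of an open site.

6

Open {#2, #3, #5}.
  Farthest demand point is Z2 at distance 6 (to #2); all others are ≤ 6.
With {#3, #4, #5} the worst case is 6.
With {#3, #5, #6} the worst case is 6.
No size-3 selection achieves below 6.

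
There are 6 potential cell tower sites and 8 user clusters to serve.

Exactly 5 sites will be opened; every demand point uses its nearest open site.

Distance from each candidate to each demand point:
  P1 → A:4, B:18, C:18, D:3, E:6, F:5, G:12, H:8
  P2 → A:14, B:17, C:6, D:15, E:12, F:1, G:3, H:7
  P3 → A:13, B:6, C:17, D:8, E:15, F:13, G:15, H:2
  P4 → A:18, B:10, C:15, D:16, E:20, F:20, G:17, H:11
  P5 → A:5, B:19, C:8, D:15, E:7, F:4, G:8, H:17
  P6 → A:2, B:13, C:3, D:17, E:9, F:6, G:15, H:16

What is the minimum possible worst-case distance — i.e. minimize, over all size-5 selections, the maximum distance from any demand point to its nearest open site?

Open {P1, P2, P3, P4, P5}.
  Farthest demand point is B at distance 6 (to P3); all others are ≤ 6.
With {P1, P2, P3, P4, P6} the worst case is 6.
With {P1, P2, P3, P5, P6} the worst case is 6.
No size-5 selection achieves below 6.

6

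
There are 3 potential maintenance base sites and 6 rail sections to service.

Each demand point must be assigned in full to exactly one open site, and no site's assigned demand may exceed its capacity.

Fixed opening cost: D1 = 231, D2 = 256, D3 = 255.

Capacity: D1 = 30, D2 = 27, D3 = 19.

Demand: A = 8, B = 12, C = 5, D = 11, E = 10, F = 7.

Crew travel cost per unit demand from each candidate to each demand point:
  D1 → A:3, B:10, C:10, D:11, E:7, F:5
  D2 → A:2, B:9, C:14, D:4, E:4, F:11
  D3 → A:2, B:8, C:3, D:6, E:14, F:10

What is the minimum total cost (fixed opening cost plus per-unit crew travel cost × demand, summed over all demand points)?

818

Open {D1, D2}; cheapest assignment that respects the capacities:
  D1 (cap 30, load 30): A, C, E, F — cost 8×3 + 5×10 + 10×7 + 7×5 = 179
  D2 (cap 27, load 23): B, D — cost 12×9 + 11×4 = 152
  Shipping 331, fixed 487 → total 818.
  Any other capacity-feasible assignment to {D1, D2} ships for at least 331.
Compare {D1, D2, D3}: its best feasible assignment gives total 996.
Every other set of open sites that can feasibly serve all demand totals ≥ 996 even under its best assignment. Minimum: 818.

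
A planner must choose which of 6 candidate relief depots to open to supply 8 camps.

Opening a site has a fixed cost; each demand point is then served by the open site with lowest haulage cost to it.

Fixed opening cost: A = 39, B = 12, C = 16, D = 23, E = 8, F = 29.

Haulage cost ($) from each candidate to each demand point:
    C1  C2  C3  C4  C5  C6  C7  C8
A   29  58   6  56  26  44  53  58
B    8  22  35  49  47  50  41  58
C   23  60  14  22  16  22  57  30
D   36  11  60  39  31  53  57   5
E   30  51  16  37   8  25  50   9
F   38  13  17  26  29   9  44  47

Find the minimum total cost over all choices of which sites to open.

179

Open {B, E, F}: assign each demand point to its cheapest open site.
  C1→B 8, C2→F 13, C3→E 16, C4→F 26, C5→E 8, C6→F 9, C7→B 41, C8→E 9
  haulage cost 130, fixed 49 → total 179.
Compare {B, C, E}: haulage cost 146 + fixed 36 = 182.
Compare {B, E}: haulage cost 166 + fixed 20 = 186.
Compare {B, C, E, F}: haulage cost 124 + fixed 65 = 189.
All other subsets cost ≥ 182. Minimum total cost: 179.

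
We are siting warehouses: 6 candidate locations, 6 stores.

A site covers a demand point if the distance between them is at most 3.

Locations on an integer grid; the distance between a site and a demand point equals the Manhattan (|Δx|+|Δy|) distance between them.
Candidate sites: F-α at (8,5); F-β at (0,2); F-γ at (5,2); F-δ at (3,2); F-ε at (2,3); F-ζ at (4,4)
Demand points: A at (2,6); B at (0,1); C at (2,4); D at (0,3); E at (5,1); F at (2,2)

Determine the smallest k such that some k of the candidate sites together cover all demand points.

Coverage sets (demand points within 3 of each site):
  F-α: {}
  F-β: {B, D, F}
  F-γ: {E, F}
  F-δ: {C, E, F}
  F-ε: {A, C, D, F}
  F-ζ: {C}
No 2 sites suffice: every size-2 union leaves at least one demand point uncovered.
But {F-β, F-γ, F-ε} covers everything, so the minimum is 3.

3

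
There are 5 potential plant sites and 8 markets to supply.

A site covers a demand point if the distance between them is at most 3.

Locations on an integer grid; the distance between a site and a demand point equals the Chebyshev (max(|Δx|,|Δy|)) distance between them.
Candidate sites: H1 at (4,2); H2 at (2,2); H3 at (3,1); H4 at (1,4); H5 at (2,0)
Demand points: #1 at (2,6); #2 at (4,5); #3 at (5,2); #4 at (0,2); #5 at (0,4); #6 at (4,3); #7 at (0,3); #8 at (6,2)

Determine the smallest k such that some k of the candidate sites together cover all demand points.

2

Coverage sets (demand points within 3 of each site):
  H1: {#2, #3, #6, #8}
  H2: {#2, #3, #4, #5, #6, #7}
  H3: {#3, #4, #5, #6, #7, #8}
  H4: {#1, #2, #4, #5, #6, #7}
  H5: {#3, #4, #6, #7}
No single site covers all 8 demand points.
But {H1, H4} covers everything, so the minimum is 2.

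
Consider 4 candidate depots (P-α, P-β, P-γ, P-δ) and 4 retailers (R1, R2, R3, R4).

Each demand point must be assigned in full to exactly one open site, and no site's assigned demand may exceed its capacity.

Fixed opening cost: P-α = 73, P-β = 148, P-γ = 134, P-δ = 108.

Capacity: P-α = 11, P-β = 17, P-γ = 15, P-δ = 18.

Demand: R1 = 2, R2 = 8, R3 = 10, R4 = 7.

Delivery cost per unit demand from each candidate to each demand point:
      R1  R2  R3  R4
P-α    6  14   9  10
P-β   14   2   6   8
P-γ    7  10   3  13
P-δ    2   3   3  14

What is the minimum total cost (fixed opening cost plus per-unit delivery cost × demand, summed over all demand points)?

Open {P-α, P-δ}; cheapest assignment that respects the capacities:
  P-α (cap 11, load 9): R1, R4 — cost 2×6 + 7×10 = 82
  P-δ (cap 18, load 18): R2, R3 — cost 8×3 + 10×3 = 54
  Shipping 136, fixed 181 → total 317.
  Any other capacity-feasible assignment to {P-α, P-δ} ships for at least 136.
Compare {P-β, P-δ}: its best feasible assignment gives total 362.
Compare {P-β, P-γ}: its best feasible assignment gives total 398.
Every other set of open sites that can feasibly serve all demand totals ≥ 362 even under its best assignment. Minimum: 317.

317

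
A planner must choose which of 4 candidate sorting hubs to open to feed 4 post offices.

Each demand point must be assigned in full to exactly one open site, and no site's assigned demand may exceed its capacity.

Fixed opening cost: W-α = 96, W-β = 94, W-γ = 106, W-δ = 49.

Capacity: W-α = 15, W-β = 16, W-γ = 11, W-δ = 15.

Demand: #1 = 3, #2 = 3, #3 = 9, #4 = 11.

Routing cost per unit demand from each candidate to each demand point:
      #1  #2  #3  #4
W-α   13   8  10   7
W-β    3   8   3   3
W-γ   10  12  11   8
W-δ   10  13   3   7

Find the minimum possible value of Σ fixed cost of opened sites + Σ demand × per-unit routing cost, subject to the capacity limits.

Open {W-β, W-δ}; cheapest assignment that respects the capacities:
  W-β (cap 16, load 14): #1, #4 — cost 3×3 + 11×3 = 42
  W-δ (cap 15, load 12): #2, #3 — cost 3×13 + 9×3 = 66
  Shipping 108, fixed 143 → total 251.
  Any other capacity-feasible assignment to {W-β, W-δ} ships for at least 108.
Compare {W-α, W-δ}: its best feasible assignment gives total 303.
Compare {W-α, W-β}: its best feasible assignment gives total 327.
Every other set of open sites that can feasibly serve all demand totals ≥ 303 even under its best assignment. Minimum: 251.

251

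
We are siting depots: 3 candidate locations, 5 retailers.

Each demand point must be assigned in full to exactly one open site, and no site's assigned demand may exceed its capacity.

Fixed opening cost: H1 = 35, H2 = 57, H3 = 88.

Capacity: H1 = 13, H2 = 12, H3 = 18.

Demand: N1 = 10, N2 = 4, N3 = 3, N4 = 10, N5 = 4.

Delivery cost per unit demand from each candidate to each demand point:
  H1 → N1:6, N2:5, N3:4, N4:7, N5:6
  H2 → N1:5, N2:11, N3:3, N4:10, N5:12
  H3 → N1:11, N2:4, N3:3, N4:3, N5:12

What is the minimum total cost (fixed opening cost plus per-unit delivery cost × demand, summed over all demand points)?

Open {H1, H3}; cheapest assignment that respects the capacities:
  H1 (cap 13, load 13): N1, N3 — cost 10×6 + 3×4 = 72
  H3 (cap 18, load 18): N2, N4, N5 — cost 4×4 + 10×3 + 4×12 = 94
  Shipping 166, fixed 123 → total 289.
  Any other capacity-feasible assignment to {H1, H3} ships for at least 166.
Compare {H1, H2, H3}: its best feasible assignment gives total 309.
Every other set of open sites that can feasibly serve all demand totals ≥ 309 even under its best assignment. Minimum: 289.

289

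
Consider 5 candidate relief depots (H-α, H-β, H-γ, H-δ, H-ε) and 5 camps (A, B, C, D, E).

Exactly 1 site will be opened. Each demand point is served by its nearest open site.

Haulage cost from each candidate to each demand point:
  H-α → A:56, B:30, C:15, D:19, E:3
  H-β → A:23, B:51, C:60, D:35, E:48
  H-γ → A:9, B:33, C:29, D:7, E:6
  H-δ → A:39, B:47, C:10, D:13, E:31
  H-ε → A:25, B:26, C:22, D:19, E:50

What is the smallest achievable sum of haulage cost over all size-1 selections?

Open {H-γ}.
  A→H-γ 9, B→H-γ 33, C→H-γ 29, D→H-γ 7, E→H-γ 6  ⇒ total 84.
Compare {H-α}: total 123.
Compare {H-δ}: total 140.
No size-1 selection does better; minimum is 84.

84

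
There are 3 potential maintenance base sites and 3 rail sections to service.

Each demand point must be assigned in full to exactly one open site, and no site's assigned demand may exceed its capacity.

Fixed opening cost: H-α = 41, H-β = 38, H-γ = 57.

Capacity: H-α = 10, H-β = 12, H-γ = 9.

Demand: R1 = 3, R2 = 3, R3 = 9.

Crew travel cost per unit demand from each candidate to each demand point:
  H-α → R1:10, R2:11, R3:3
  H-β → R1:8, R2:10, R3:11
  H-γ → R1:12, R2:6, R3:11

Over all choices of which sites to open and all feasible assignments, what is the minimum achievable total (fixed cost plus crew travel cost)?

160

Open {H-α, H-β}; cheapest assignment that respects the capacities:
  H-α (cap 10, load 9): R3 — cost 9×3 = 27
  H-β (cap 12, load 6): R1, R2 — cost 3×8 + 3×10 = 54
  Shipping 81, fixed 79 → total 160.
  Any other capacity-feasible assignment to {H-α, H-β} ships for at least 81.
Compare {H-α, H-γ}: its best feasible assignment gives total 179.
Compare {H-α, H-β, H-γ}: its best feasible assignment gives total 205.
Every other set of open sites that can feasibly serve all demand totals ≥ 179 even under its best assignment. Minimum: 160.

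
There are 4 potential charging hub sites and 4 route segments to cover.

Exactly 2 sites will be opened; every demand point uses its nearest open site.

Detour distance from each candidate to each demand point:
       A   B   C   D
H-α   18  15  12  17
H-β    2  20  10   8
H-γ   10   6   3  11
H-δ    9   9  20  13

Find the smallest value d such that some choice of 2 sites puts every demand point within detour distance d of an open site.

Open {H-β, H-γ}.
  Farthest demand point is D at detour distance 8 (to H-β); all others are ≤ 8.
With {H-β, H-δ} the worst case is 10.
With {H-α, H-γ} the worst case is 11.
No size-2 selection achieves below 8.

8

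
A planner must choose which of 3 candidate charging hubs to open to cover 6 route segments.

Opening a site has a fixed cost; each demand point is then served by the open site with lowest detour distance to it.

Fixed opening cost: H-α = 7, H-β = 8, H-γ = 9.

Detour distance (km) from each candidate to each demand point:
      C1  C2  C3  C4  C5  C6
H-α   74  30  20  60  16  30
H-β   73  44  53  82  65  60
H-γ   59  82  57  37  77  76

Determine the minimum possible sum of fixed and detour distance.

208

Open {H-α, H-γ}: assign each demand point to its cheapest open site.
  C1→H-γ 59, C2→H-α 30, C3→H-α 20, C4→H-γ 37, C5→H-α 16, C6→H-α 30
  detour distance 192, fixed 16 → total 208.
Compare {H-α, H-β, H-γ}: detour distance 192 + fixed 24 = 216.
Compare {H-α}: detour distance 230 + fixed 7 = 237.
Compare {H-α, H-β}: detour distance 229 + fixed 15 = 244.
All other subsets cost ≥ 216. Minimum total cost: 208.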